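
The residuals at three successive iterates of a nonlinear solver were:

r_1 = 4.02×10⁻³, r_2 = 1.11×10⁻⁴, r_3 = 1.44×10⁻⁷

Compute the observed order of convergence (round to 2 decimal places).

1.85

p ≈ ln(r_3/r_2) / ln(r_2/r_1)
  = ln(1.44×10⁻⁷/1.11×10⁻⁴) / ln(1.11×10⁻⁴/4.02×10⁻³)
  = ln(0.0012973) / ln(0.0276119)
  = -6.64747 / -3.58951 ≈ 1.85192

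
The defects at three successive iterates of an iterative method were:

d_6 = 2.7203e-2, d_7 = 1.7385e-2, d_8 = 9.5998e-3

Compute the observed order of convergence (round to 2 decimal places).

1.33

p ≈ ln(d_8/d_7) / ln(d_7/d_6)
  = ln(9.5998e-3/1.7385e-2) / ln(1.7385e-2/2.7203e-2)
  = ln(0.552189) / ln(0.639084)
  = -0.59386 / -0.44772 ≈ 1.32641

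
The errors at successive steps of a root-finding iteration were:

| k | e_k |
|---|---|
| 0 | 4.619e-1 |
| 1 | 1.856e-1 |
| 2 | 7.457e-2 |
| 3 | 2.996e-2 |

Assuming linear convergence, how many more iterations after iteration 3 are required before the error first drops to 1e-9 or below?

Rate ρ ≈ e_3/e_2 = 2.996e-2/7.457e-2 = 0.4018.
After j more steps, e_{3+j} ≈ 2.996e-2·ρ^j; need ρ^j ≤ 1e-9/2.996e-2 = 3.33778e-08.
j ≥ ln(3.33778e-08)/ln(0.4018) = -17.2154/-0.91180 = 18.881.
So 19 more iterations are needed.

19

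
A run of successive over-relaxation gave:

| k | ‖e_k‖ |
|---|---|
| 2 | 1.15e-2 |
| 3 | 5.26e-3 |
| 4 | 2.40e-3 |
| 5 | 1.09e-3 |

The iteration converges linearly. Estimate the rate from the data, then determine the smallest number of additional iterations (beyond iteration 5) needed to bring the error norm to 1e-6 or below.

Rate ρ ≈ ‖e_5‖/‖e_4‖ = 1.09e-3/2.40e-3 = 0.4542.
After j more steps, ‖e_{5+j}‖ ≈ 1.09e-3·ρ^j; need ρ^j ≤ 1e-6/1.09e-3 = 0.000917431.
j ≥ ln(0.000917431)/ln(0.4542) = -6.9939/-0.78922 = 8.862.
So 9 more iterations are needed.

9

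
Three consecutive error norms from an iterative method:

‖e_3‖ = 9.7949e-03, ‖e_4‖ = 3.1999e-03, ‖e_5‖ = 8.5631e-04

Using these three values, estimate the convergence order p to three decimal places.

p ≈ ln(‖e_5‖/‖e_4‖) / ln(‖e_4‖/‖e_3‖)
  = ln(8.5631e-04/3.1999e-03) / ln(3.1999e-03/9.7949e-03)
  = ln(0.267605) / ln(0.32669)
  = -1.318243 / -1.118744 ≈ 1.178324

1.178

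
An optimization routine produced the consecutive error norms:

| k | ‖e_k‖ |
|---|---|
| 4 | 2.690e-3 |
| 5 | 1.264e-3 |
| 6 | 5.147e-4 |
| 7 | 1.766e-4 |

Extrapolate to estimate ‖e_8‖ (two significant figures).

4.9e-5

First estimate the order: p ≈ ln(‖e_7‖/‖e_6‖) / ln(‖e_6‖/‖e_5‖) = ln(1.766e-4/5.147e-4)/ln(5.147e-4/1.264e-3) = ln(0.343112)/ln(0.407199) ≈ 1.1906.
Then ‖e_8‖ ≈ ‖e_7‖·(‖e_7‖/‖e_6‖)^p = 1.766e-4·(0.343112)^1.1906 = 1.766e-4·0.279827 ≈ 4.942e-05.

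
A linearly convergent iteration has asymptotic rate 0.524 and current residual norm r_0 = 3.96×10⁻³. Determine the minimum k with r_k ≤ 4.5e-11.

After k steps, r_k ≈ 3.96×10⁻³·0.524^k.
Need 0.524^k ≤ 4.5e-11/3.96×10⁻³ = 1.13636e-08.
k ≥ ln(1.13636e-08)/ln(0.524) = -18.2929/-0.64626 = 28.306.
Smallest integer k = 29.

29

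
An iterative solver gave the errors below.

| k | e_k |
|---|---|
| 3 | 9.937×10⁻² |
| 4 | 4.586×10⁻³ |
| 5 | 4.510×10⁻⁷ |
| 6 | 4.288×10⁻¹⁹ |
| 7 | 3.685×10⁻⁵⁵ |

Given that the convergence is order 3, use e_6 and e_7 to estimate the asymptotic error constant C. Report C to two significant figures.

C ≈ e_7 / e_6^3
  = 3.685×10⁻⁵⁵ / (4.288×10⁻¹⁹)^3
  = 3.685×10⁻⁵⁵ / 7.88432e-56 ≈ 4.6738

4.7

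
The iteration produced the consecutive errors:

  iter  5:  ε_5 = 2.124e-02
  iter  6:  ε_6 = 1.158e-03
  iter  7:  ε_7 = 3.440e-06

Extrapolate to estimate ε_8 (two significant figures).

First estimate the order: p ≈ ln(ε_7/ε_6) / ln(ε_6/ε_5) = ln(3.440e-06/1.158e-03)/ln(1.158e-03/2.124e-02) = ln(0.00297064)/ln(0.0545198) ≈ 2.0002.
Then ε_8 ≈ ε_7·(ε_7/ε_6)^p = 3.440e-06·(0.00297064)^2.0002 = 3.440e-06·8.81444e-06 ≈ 3.032e-11.

3.0e-11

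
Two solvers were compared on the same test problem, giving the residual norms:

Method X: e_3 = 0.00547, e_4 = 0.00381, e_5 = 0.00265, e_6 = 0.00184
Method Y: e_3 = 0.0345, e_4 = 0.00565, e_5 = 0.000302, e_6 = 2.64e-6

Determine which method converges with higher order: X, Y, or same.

Method X: p ≈ ln(0.00184/0.00265)/ln(0.00265/0.00381) ≈ 1.00.
Method Y: p ≈ ln(2.64e-6/0.000302)/ln(0.000302/0.00565) ≈ 1.62.
Method Y has the higher order (≈1.6 vs ≈1.0).

Y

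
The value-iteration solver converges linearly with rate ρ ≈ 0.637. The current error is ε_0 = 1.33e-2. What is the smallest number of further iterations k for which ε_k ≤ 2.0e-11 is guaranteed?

After k steps, ε_k ≈ 1.33e-2·0.637^k.
Need 0.637^k ≤ 2.0e-11/1.33e-2 = 1.50376e-09.
k ≥ ln(1.50376e-09)/ln(0.637) = -20.3153/-0.45099 = 45.046.
Smallest integer k = 46.

46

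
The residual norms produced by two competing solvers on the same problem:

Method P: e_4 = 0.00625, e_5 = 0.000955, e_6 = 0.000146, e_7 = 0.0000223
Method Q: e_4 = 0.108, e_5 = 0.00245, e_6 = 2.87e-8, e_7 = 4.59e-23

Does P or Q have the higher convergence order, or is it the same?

Method P: p ≈ ln(0.0000223/0.000146)/ln(0.000146/0.000955) ≈ 1.00.
Method Q: p ≈ ln(4.59e-23/2.87e-8)/ln(2.87e-8/0.00245) ≈ 3.00.
Method Q has the higher order (≈3.0 vs ≈1.0).

Q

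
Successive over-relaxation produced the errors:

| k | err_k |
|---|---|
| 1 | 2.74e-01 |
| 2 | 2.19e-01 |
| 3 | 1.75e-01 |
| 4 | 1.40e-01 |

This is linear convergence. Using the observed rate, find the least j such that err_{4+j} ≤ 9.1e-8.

Rate ρ ≈ err_4/err_3 = 1.40e-01/1.75e-01 = 0.8000.
After j more steps, err_{4+j} ≈ 1.40e-01·ρ^j; need ρ^j ≤ 9.1e-8/1.40e-01 = 6.5e-07.
j ≥ ln(6.5e-07)/ln(0.8000) = -14.2463/-0.22314 = 63.845.
So 64 more iterations are needed.

64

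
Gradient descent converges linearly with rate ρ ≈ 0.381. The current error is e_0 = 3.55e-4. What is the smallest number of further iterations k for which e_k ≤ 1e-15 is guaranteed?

After k steps, e_k ≈ 3.55e-4·0.381^k.
Need 0.381^k ≤ 1e-15/3.55e-4 = 2.8169e-12.
k ≥ ln(2.8169e-12)/ln(0.381) = -26.5954/-0.96496 = 27.561.
Smallest integer k = 28.

28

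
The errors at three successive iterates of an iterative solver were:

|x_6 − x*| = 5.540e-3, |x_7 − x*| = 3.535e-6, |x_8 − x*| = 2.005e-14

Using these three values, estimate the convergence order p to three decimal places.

p ≈ ln(|x_8 − x*|/|x_7 − x*|) / ln(|x_7 − x*|/|x_6 − x*|)
  = ln(2.005e-14/3.535e-6) / ln(3.535e-6/5.540e-3)
  = ln(5.67185e-09) / ln(0.000638087)
  = -18.987750 / -7.357036 ≈ 2.580897

2.581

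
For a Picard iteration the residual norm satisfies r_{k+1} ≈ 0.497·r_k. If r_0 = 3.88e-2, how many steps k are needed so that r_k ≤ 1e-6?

After k steps, r_k ≈ 3.88e-2·0.497^k.
Need 0.497^k ≤ 1e-6/3.88e-2 = 2.57732e-05.
k ≥ ln(2.57732e-05)/ln(0.497) = -10.5662/-0.69917 = 15.112.
Smallest integer k = 16.

16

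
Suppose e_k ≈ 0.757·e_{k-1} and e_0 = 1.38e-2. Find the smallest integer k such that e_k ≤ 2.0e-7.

After k steps, e_k ≈ 1.38e-2·0.757^k.
Need 0.757^k ≤ 2.0e-7/1.38e-2 = 1.44928e-05.
k ≥ ln(1.44928e-05)/ln(0.757) = -11.1419/-0.27839 = 40.023.
Smallest integer k = 41.

41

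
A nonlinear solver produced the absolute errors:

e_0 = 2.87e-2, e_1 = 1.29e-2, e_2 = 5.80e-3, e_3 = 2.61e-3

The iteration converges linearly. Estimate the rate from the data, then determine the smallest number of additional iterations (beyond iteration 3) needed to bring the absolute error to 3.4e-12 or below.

26

Rate ρ ≈ e_3/e_2 = 2.61e-3/5.80e-3 = 0.4500.
After j more steps, e_{3+j} ≈ 2.61e-3·ρ^j; need ρ^j ≤ 3.4e-12/2.61e-3 = 1.30268e-09.
j ≥ ln(1.30268e-09)/ln(0.4500) = -20.4588/-0.79851 = 25.621.
So 26 more iterations are needed.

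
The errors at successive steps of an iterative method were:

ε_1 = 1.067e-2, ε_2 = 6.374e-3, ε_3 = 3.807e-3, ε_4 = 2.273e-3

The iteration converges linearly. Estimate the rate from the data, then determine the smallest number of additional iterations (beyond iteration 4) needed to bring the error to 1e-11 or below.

38

Rate ρ ≈ ε_4/ε_3 = 2.273e-3/3.807e-3 = 0.5971.
After j more steps, ε_{4+j} ≈ 2.273e-3·ρ^j; need ρ^j ≤ 1e-11/2.273e-3 = 4.39947e-09.
j ≥ ln(4.39947e-09)/ln(0.5971) = -19.2418/-0.51567 = 37.314.
So 38 more iterations are needed.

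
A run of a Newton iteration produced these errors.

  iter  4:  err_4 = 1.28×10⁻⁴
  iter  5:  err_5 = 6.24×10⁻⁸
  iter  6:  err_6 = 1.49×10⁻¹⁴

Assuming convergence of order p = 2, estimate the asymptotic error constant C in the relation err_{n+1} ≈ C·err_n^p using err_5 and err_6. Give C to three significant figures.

3.83

C ≈ err_6 / err_5^2
  = 1.49×10⁻¹⁴ / (6.24×10⁻⁸)^2
  = 1.49×10⁻¹⁴ / 3.89376e-15 ≈ 3.8266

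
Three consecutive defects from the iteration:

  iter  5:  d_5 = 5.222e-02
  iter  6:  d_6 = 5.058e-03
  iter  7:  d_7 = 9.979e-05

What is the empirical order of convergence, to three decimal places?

p ≈ ln(d_7/d_6) / ln(d_6/d_5)
  = ln(9.979e-05/5.058e-03) / ln(5.058e-03/5.222e-02)
  = ln(0.0197291) / ln(0.0968594)
  = -3.925661 / -2.334495 ≈ 1.681589

1.682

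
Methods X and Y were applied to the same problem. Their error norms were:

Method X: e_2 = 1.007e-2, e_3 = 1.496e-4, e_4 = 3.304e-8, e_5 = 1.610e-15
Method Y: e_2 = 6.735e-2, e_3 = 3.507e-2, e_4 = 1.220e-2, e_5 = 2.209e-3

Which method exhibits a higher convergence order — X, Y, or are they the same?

Method X: p ≈ ln(1.610e-15/3.304e-8)/ln(3.304e-8/1.496e-4) ≈ 2.00.
Method Y: p ≈ ln(2.209e-3/1.220e-2)/ln(1.220e-2/3.507e-2) ≈ 1.62.
Method X has the higher order (≈2.0 vs ≈1.6).

X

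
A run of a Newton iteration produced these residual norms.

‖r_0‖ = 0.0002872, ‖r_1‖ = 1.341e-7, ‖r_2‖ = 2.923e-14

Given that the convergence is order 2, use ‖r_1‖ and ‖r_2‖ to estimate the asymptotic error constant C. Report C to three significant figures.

C ≈ ‖r_2‖ / ‖r_1‖^2
  = 2.923e-14 / (1.341e-7)^2
  = 2.923e-14 / 1.79828e-14 ≈ 1.6254

1.63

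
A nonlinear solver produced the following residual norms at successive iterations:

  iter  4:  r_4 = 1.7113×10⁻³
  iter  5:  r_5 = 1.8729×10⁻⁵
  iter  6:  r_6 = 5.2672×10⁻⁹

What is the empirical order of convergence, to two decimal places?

1.81

p ≈ ln(r_6/r_5) / ln(r_5/r_4)
  = ln(5.2672×10⁻⁹/1.8729×10⁻⁵) / ln(1.8729×10⁻⁵/1.7113×10⁻³)
  = ln(0.000281232) / ln(0.0109443)
  = -8.17633 / -4.51494 ≈ 1.81095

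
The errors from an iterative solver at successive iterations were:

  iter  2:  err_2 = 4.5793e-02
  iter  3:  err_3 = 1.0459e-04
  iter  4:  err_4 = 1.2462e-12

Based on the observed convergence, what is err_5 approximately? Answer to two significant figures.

First estimate the order: p ≈ ln(err_4/err_3) / ln(err_3/err_2) = ln(1.2462e-12/1.0459e-04)/ln(1.0459e-04/4.5793e-02) = ln(1.19151e-08)/ln(0.00228397) ≈ 3.0000.
Then err_5 ≈ err_4·(err_4/err_3)^p = 1.2462e-12·(1.19151e-08)^3.0000 = 1.2462e-12·1.69158e-24 ≈ 2.108e-36.

2.1e-36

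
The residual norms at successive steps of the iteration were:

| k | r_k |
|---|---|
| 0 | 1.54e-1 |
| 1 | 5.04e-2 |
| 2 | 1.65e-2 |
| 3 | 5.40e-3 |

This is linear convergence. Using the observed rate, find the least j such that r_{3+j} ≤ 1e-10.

16

Rate ρ ≈ r_3/r_2 = 5.40e-3/1.65e-2 = 0.3273.
After j more steps, r_{3+j} ≈ 5.40e-3·ρ^j; need ρ^j ≤ 1e-10/5.40e-3 = 1.85185e-08.
j ≥ ln(1.85185e-08)/ln(0.3273) = -17.8045/-1.11688 = 15.941.
So 16 more iterations are needed.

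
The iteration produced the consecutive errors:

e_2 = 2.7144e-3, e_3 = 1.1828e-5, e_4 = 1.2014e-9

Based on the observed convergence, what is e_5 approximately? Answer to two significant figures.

2.1e-16

First estimate the order: p ≈ ln(e_4/e_3) / ln(e_3/e_2) = ln(1.2014e-9/1.1828e-5)/ln(1.1828e-5/2.7144e-3) = ln(0.000101573)/ln(0.0043575) ≈ 1.6915.
Then e_5 ≈ e_4·(e_4/e_3)^p = 1.2014e-9·(0.000101573)^1.6915 = 1.2014e-9·1.75981e-07 ≈ 2.114e-16.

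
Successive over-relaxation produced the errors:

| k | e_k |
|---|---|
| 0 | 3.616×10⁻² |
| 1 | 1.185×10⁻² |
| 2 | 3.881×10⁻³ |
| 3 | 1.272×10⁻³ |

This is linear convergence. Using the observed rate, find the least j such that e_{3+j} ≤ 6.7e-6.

5

Rate ρ ≈ e_3/e_2 = 1.272×10⁻³/3.881×10⁻³ = 0.3278.
After j more steps, e_{3+j} ≈ 1.272×10⁻³·ρ^j; need ρ^j ≤ 6.7e-6/1.272×10⁻³ = 0.0052673.
j ≥ ln(0.0052673)/ln(0.3278) = -5.2462/-1.11535 = 4.704.
So 5 more iterations are needed.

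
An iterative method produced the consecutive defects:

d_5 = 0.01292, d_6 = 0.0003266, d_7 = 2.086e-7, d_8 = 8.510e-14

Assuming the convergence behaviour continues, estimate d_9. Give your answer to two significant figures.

1.4e-26

First estimate the order: p ≈ ln(d_8/d_7) / ln(d_7/d_6) = ln(8.510e-14/2.086e-7)/ln(2.086e-7/0.0003266) = ln(4.07958e-07)/ln(0.000638702) ≈ 2.0000.
Then d_9 ≈ d_8·(d_8/d_7)^p = 8.510e-14·(4.07958e-07)^2.0000 = 8.510e-14·1.6643e-13 ≈ 1.416e-26.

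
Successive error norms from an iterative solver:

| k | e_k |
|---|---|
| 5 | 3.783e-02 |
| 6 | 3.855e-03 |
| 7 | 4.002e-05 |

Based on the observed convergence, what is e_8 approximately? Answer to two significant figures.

4.3e-9

First estimate the order: p ≈ ln(e_7/e_6) / ln(e_6/e_5) = ln(4.002e-05/3.855e-03)/ln(3.855e-03/3.783e-02) = ln(0.0103813)/ln(0.101903) ≈ 2.0001.
Then e_8 ≈ e_7·(e_7/e_6)^p = 4.002e-05·(0.0103813)^2.0001 = 4.002e-05·0.000107722 ≈ 4.311e-09.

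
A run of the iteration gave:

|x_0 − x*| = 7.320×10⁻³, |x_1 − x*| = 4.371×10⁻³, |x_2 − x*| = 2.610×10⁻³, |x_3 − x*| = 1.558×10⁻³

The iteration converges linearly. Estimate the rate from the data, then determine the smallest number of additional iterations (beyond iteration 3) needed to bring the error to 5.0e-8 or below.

21

Rate ρ ≈ |x_3 − x*|/|x_2 − x*| = 1.558×10⁻³/2.610×10⁻³ = 0.5969.
After j more steps, |x_{3+j} − x*| ≈ 1.558×10⁻³·ρ^j; need ρ^j ≤ 5.0e-8/1.558×10⁻³ = 3.20924e-05.
j ≥ ln(3.20924e-05)/ln(0.5969) = -10.3469/-0.51601 = 20.052.
So 21 more iterations are needed.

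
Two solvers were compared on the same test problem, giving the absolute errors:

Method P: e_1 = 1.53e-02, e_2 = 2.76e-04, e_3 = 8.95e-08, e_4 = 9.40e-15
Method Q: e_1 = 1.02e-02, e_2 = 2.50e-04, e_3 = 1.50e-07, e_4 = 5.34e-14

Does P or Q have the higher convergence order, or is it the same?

same

Method P: p ≈ ln(9.40e-15/8.95e-08)/ln(8.95e-08/2.76e-04) ≈ 2.00.
Method Q: p ≈ ln(5.34e-14/1.50e-07)/ln(1.50e-07/2.50e-04) ≈ 2.00.
Both orders ≈ 2.0 — effectively the same.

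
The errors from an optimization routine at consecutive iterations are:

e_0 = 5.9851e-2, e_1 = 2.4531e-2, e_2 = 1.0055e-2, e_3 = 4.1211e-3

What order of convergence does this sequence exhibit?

1

Consecutive ratios: e_3/e_2 = 4.1211e-3/1.0055e-2 = 0.409856, e_2/e_1 = 1.0055e-2/2.4531e-2 = 0.40989.
p ≈ ln(0.409856)/ln(0.40989) = -0.8919/-0.8919 ≈ 1.00.
So the convergence is linear (order 1).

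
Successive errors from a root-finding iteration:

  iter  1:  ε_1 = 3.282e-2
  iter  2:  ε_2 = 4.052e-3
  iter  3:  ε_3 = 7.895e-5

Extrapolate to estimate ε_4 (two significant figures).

4.8e-8

First estimate the order: p ≈ ln(ε_3/ε_2) / ln(ε_2/ε_1) = ln(7.895e-5/4.052e-3)/ln(4.052e-3/3.282e-2) = ln(0.0194842)/ln(0.123461) ≈ 1.8826.
Then ε_4 ≈ ε_3·(ε_3/ε_2)^p = 7.895e-5·(0.0194842)^1.8826 = 7.895e-5·0.000602777 ≈ 4.759e-08.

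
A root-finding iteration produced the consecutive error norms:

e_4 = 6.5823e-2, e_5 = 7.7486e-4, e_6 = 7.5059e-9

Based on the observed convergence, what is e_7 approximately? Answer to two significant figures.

7.0e-22

First estimate the order: p ≈ ln(e_6/e_5) / ln(e_5/e_4) = ln(7.5059e-9/7.7486e-4)/ln(7.7486e-4/6.5823e-2) = ln(9.68678e-06)/ln(0.0117719) ≈ 2.5990.
Then e_7 ≈ e_6·(e_6/e_5)^p = 7.5059e-9·(9.68678e-06)^2.5990 = 7.5059e-9·9.3128e-14 ≈ 6.99e-22.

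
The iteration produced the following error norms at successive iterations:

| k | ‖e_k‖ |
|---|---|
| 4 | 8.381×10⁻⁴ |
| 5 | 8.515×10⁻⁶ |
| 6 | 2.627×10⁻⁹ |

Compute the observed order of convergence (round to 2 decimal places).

p ≈ ln(‖e_6‖/‖e_5‖) / ln(‖e_5‖/‖e_4‖)
  = ln(2.627×10⁻⁹/8.515×10⁻⁶) / ln(8.515×10⁻⁶/8.381×10⁻⁴)
  = ln(0.000308514) / ln(0.0101599)
  = -8.08374 / -4.58931 ≈ 1.76143

1.76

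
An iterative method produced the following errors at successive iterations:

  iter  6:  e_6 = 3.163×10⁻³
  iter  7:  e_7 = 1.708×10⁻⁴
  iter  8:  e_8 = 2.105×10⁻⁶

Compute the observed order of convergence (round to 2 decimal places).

p ≈ ln(e_8/e_7) / ln(e_7/e_6)
  = ln(2.105×10⁻⁶/1.708×10⁻⁴) / ln(1.708×10⁻⁴/3.163×10⁻³)
  = ln(0.0123244) / ln(0.0539994)
  = -4.39617 / -2.91878 ≈ 1.50617

1.51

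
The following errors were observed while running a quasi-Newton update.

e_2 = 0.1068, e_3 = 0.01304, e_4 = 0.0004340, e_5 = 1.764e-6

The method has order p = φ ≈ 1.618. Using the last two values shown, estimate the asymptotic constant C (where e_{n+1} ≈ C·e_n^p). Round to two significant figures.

0.49

C ≈ e_5 / e_4^1.618
  = 1.764e-6 / (0.0004340)^1.618
  = 1.764e-6 / 3.62626e-06 ≈ 0.48645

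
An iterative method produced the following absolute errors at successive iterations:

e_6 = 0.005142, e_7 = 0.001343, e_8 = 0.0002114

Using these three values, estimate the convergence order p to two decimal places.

p ≈ ln(e_8/e_7) / ln(e_7/e_6)
  = ln(0.0002114/0.001343) / ln(0.001343/0.005142)
  = ln(0.157409) / ln(0.261182)
  = -1.84891 / -1.34254 ≈ 1.37717

1.38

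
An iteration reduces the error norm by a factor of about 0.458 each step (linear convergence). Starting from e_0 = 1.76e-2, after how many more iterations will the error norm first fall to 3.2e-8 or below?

17

After k steps, e_k ≈ 1.76e-2·0.458^k.
Need 0.458^k ≤ 3.2e-8/1.76e-2 = 1.81818e-06.
k ≥ ln(1.81818e-06)/ln(0.458) = -13.2177/-0.78089 = 16.926.
Smallest integer k = 17.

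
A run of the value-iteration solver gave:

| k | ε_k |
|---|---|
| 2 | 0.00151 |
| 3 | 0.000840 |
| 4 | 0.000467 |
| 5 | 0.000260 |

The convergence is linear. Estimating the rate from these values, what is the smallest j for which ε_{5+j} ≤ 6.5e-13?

34

Rate ρ ≈ ε_5/ε_4 = 0.000260/0.000467 = 0.5567.
After j more steps, ε_{5+j} ≈ 0.000260·ρ^j; need ρ^j ≤ 6.5e-13/0.000260 = 2.5e-09.
j ≥ ln(2.5e-09)/ln(0.5567) = -19.8070/-0.58573 = 33.816.
So 34 more iterations are needed.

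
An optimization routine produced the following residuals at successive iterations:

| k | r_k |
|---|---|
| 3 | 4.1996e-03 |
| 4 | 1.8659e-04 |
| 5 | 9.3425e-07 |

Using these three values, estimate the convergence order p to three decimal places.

p ≈ ln(r_5/r_4) / ln(r_4/r_3)
  = ln(9.3425e-07/1.8659e-04) / ln(1.8659e-04/4.1996e-03)
  = ln(0.00500697) / ln(0.0444304)
  = -5.296924 / -3.113831 ≈ 1.701096

1.701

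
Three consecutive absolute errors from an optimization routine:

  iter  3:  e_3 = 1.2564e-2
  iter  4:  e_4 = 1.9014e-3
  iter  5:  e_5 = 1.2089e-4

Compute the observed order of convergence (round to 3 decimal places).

1.459

p ≈ ln(e_5/e_4) / ln(e_4/e_3)
  = ln(1.2089e-4/1.9014e-3) / ln(1.9014e-3/1.2564e-2)
  = ln(0.0635795) / ln(0.151337)
  = -2.755464 / -1.888246 ≈ 1.459272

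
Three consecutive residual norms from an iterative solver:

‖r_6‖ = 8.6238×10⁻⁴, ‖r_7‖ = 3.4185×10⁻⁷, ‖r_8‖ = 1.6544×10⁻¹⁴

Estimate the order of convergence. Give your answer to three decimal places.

p ≈ ln(‖r_8‖/‖r_7‖) / ln(‖r_7‖/‖r_6‖)
  = ln(1.6544×10⁻¹⁴/3.4185×10⁻⁷) / ln(3.4185×10⁻⁷/8.6238×10⁻⁴)
  = ln(4.83955e-08) / ln(0.000396403)
  = -16.843859 / -7.833079 ≈ 2.150350

2.150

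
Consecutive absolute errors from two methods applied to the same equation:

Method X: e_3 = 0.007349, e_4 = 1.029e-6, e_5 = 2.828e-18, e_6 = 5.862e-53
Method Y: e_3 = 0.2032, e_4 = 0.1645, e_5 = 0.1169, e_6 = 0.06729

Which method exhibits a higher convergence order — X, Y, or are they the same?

Method X: p ≈ ln(5.862e-53/2.828e-18)/ln(2.828e-18/1.029e-6) ≈ 3.00.
Method Y: p ≈ ln(0.06729/0.1169)/ln(0.1169/0.1645) ≈ 1.62.
Method X has the higher order (≈3.0 vs ≈1.6).

X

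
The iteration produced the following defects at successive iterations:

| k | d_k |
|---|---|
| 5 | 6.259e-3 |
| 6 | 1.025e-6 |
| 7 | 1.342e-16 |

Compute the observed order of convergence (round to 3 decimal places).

2.611

p ≈ ln(d_7/d_6) / ln(d_6/d_5)
  = ln(1.342e-16/1.025e-6) / ln(1.025e-6/6.259e-3)
  = ln(1.30927e-10) / ln(0.000163764)
  = -22.756381 / -8.717084 ≈ 2.610550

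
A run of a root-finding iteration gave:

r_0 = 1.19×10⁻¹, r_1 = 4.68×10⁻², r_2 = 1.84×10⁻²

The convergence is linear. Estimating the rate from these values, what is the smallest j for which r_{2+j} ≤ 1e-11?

23

Rate ρ ≈ r_2/r_1 = 1.84×10⁻²/4.68×10⁻² = 0.3932.
After j more steps, r_{2+j} ≈ 1.84×10⁻²·ρ^j; need ρ^j ≤ 1e-11/1.84×10⁻² = 5.43478e-10.
j ≥ ln(5.43478e-10)/ln(0.3932) = -21.3330/-0.93344 = 22.854.
So 23 more iterations are needed.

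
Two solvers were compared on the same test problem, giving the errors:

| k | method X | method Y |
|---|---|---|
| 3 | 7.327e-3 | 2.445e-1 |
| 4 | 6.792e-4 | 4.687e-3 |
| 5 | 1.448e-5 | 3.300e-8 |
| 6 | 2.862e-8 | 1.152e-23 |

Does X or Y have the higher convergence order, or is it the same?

Y

Method X: p ≈ ln(2.862e-8/1.448e-5)/ln(1.448e-5/6.792e-4) ≈ 1.62.
Method Y: p ≈ ln(1.152e-23/3.300e-8)/ln(3.300e-8/4.687e-3) ≈ 3.00.
Method Y has the higher order (≈3.0 vs ≈1.6).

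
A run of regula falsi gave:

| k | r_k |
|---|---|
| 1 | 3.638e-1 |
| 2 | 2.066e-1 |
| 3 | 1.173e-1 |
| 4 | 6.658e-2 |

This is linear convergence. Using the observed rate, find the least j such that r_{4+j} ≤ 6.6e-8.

Rate ρ ≈ r_4/r_3 = 6.658e-2/1.173e-1 = 0.5676.
After j more steps, r_{4+j} ≈ 6.658e-2·ρ^j; need ρ^j ≤ 6.6e-8/6.658e-2 = 9.91289e-07.
j ≥ ln(9.91289e-07)/ln(0.5676) = -13.8243/-0.56634 = 24.410.
So 25 more iterations are needed.

25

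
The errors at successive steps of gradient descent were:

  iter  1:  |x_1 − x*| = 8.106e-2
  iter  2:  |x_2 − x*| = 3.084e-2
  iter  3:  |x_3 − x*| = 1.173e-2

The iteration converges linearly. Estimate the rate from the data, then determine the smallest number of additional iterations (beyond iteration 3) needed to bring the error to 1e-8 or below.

Rate ρ ≈ |x_3 − x*|/|x_2 − x*| = 1.173e-2/3.084e-2 = 0.3804.
After j more steps, |x_{3+j} − x*| ≈ 1.173e-2·ρ^j; need ρ^j ≤ 1e-8/1.173e-2 = 8.52515e-07.
j ≥ ln(8.52515e-07)/ln(0.3804) = -13.9751/-0.96653 = 14.459.
So 15 more iterations are needed.

15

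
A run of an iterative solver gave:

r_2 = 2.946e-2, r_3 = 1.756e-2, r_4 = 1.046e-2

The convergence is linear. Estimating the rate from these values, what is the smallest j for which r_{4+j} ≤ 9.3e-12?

41

Rate ρ ≈ r_4/r_3 = 1.046e-2/1.756e-2 = 0.5957.
After j more steps, r_{4+j} ≈ 1.046e-2·ρ^j; need ρ^j ≤ 9.3e-12/1.046e-2 = 8.89101e-10.
j ≥ ln(8.89101e-10)/ln(0.5957) = -20.8408/-0.51802 = 40.232.
So 41 more iterations are needed.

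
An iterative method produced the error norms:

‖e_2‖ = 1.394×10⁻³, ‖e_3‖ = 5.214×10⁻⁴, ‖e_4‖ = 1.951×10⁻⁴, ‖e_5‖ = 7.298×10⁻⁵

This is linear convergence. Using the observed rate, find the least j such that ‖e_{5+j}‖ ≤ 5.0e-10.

Rate ρ ≈ ‖e_5‖/‖e_4‖ = 7.298×10⁻⁵/1.951×10⁻⁴ = 0.3741.
After j more steps, ‖e_{5+j}‖ ≈ 7.298×10⁻⁵·ρ^j; need ρ^j ≤ 5.0e-10/7.298×10⁻⁵ = 6.85119e-06.
j ≥ ln(6.85119e-06)/ln(0.3741) = -11.8911/-0.98323 = 12.094.
So 13 more iterations are needed.

13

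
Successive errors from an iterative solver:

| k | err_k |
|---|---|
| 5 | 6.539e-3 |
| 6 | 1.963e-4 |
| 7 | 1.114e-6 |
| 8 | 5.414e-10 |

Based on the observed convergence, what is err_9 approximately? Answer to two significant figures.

First estimate the order: p ≈ ln(err_8/err_7) / ln(err_7/err_6) = ln(5.414e-10/1.114e-6)/ln(1.114e-6/1.963e-4) = ln(0.000485996)/ln(0.00567499) ≈ 1.4752.
Then err_9 ≈ err_8·(err_8/err_7)^p = 5.414e-10·(0.000485996)^1.4752 = 5.414e-10·1.29456e-05 ≈ 7.009e-15.

7.0e-15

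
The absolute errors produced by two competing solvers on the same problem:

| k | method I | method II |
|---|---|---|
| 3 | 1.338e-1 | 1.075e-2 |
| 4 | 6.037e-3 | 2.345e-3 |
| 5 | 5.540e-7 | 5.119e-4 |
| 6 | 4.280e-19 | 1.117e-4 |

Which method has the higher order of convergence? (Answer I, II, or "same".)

I

Method I: p ≈ ln(4.280e-19/5.540e-7)/ln(5.540e-7/6.037e-3) ≈ 3.00.
Method II: p ≈ ln(1.117e-4/5.119e-4)/ln(5.119e-4/2.345e-3) ≈ 1.00.
Method I has the higher order (≈3.0 vs ≈1.0).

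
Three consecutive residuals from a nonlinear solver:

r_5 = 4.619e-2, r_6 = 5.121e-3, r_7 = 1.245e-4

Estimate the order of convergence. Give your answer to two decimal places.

1.69

p ≈ ln(r_7/r_6) / ln(r_6/r_5)
  = ln(1.245e-4/5.121e-3) / ln(5.121e-3/4.619e-2)
  = ln(0.0243117) / ln(0.110868)
  = -3.71680 / -2.19941 ≈ 1.68991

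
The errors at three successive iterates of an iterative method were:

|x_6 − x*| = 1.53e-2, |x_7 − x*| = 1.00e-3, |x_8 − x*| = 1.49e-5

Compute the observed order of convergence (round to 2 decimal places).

p ≈ ln(|x_8 − x*|/|x_7 − x*|) / ln(|x_7 − x*|/|x_6 − x*|)
  = ln(1.49e-5/1.00e-3) / ln(1.00e-3/1.53e-2)
  = ln(0.0149) / ln(0.0653595)
  = -4.20639 / -2.72785 ≈ 1.54202

1.54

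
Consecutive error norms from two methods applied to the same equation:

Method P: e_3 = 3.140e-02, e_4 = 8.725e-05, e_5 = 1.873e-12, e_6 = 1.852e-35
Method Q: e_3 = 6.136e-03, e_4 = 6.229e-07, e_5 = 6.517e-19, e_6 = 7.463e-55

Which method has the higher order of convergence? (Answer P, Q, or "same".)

Method P: p ≈ ln(1.852e-35/1.873e-12)/ln(1.873e-12/8.725e-05) ≈ 3.00.
Method Q: p ≈ ln(7.463e-55/6.517e-19)/ln(6.517e-19/6.229e-07) ≈ 3.00.
Both orders ≈ 3.0 — effectively the same.

same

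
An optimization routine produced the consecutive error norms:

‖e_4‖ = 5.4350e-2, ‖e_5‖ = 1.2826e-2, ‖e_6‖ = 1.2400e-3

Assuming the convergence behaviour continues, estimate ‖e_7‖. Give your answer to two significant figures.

2.8e-5

First estimate the order: p ≈ ln(‖e_6‖/‖e_5‖) / ln(‖e_5‖/‖e_4‖) = ln(1.2400e-3/1.2826e-2)/ln(1.2826e-2/5.4350e-2) = ln(0.0966786)/ln(0.235989) ≈ 1.6180.
Then ‖e_7‖ ≈ ‖e_6‖·(‖e_6‖/‖e_5‖)^p = 1.2400e-3·(0.0966786)^1.6180 = 1.2400e-3·0.0228173 ≈ 2.829e-05.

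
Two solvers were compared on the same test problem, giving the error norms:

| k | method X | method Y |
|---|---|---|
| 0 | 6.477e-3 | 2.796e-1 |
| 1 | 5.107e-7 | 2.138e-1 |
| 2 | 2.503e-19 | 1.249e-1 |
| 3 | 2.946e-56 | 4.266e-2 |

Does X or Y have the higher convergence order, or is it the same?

X

Method X: p ≈ ln(2.946e-56/2.503e-19)/ln(2.503e-19/5.107e-7) ≈ 3.00.
Method Y: p ≈ ln(4.266e-2/1.249e-1)/ln(1.249e-1/2.138e-1) ≈ 2.00.
Method X has the higher order (≈3.0 vs ≈2.0).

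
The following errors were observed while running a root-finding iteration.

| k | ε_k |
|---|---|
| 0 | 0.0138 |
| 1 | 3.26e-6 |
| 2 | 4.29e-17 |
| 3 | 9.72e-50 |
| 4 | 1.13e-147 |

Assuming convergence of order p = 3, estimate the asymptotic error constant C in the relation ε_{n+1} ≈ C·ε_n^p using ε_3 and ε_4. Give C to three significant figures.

C ≈ ε_4 / ε_3^3
  = 1.13e-147 / (9.72e-50)^3
  = 1.13e-147 / 9.1833e-148 ≈ 1.2305

1.23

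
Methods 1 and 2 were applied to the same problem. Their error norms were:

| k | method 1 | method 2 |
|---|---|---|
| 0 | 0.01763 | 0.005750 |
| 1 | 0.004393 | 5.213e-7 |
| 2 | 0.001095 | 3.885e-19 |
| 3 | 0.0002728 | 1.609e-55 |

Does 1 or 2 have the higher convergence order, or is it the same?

Method 1: p ≈ ln(0.0002728/0.001095)/ln(0.001095/0.004393) ≈ 1.00.
Method 2: p ≈ ln(1.609e-55/3.885e-19)/ln(3.885e-19/5.213e-7) ≈ 3.00.
Method 2 has the higher order (≈3.0 vs ≈1.0).

2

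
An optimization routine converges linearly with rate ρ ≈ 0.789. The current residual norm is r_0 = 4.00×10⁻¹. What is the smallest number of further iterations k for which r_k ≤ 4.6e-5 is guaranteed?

39

After k steps, r_k ≈ 4.00×10⁻¹·0.789^k.
Need 0.789^k ≤ 4.6e-5/4.00×10⁻¹ = 0.000115.
k ≥ ln(0.000115)/ln(0.789) = -9.0706/-0.23699 = 38.274.
Smallest integer k = 39.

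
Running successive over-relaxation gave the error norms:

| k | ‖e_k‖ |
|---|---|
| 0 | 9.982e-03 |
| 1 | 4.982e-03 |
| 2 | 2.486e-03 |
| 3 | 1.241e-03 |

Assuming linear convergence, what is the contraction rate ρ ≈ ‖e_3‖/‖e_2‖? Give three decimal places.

0.499

ρ ≈ ‖e_3‖/‖e_2‖ = 1.241e-03/2.486e-03 = 0.49920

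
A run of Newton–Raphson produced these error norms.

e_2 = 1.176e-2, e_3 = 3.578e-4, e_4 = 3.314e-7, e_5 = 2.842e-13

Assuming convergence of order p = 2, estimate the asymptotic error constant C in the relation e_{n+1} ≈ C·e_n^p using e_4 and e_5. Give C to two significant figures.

2.6

C ≈ e_5 / e_4^2
  = 2.842e-13 / (3.314e-7)^2
  = 2.842e-13 / 1.09826e-13 ≈ 2.5877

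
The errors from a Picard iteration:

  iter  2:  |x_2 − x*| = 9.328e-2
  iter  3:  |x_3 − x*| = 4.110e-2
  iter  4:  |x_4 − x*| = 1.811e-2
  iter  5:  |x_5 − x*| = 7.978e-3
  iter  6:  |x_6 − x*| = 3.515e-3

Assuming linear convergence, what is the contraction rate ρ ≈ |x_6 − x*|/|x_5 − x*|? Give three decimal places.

0.441

ρ ≈ |x_6 − x*|/|x_5 − x*| = 3.515e-3/7.978e-3 = 0.44059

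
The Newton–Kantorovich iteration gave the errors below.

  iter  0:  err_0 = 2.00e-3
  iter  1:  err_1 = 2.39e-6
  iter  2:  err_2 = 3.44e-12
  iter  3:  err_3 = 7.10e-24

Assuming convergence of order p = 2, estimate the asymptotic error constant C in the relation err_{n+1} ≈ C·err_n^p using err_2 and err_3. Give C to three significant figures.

0.600

C ≈ err_3 / err_2^2
  = 7.10e-24 / (3.44e-12)^2
  = 7.10e-24 / 1.18336e-23 ≈ 0.59999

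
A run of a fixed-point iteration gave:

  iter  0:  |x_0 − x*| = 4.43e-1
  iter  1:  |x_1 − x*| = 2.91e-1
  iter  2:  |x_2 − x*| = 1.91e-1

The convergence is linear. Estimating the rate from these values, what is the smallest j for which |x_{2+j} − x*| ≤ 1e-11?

57

Rate ρ ≈ |x_2 − x*|/|x_1 − x*| = 1.91e-1/2.91e-1 = 0.6564.
After j more steps, |x_{2+j} − x*| ≈ 1.91e-1·ρ^j; need ρ^j ≤ 1e-11/1.91e-1 = 5.2356e-11.
j ≥ ln(5.2356e-11)/ln(0.6564) = -23.6730/-0.42098 = 56.233.
So 57 more iterations are needed.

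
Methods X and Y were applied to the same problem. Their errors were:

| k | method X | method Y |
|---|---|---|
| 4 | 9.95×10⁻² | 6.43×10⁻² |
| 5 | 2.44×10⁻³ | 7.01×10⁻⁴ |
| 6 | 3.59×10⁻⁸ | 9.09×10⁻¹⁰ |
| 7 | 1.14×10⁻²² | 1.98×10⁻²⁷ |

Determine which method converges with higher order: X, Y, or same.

same

Method X: p ≈ ln(1.14×10⁻²²/3.59×10⁻⁸)/ln(3.59×10⁻⁸/2.44×10⁻³) ≈ 3.00.
Method Y: p ≈ ln(1.98×10⁻²⁷/9.09×10⁻¹⁰)/ln(9.09×10⁻¹⁰/7.01×10⁻⁴) ≈ 3.00.
Both orders ≈ 3.0 — effectively the same.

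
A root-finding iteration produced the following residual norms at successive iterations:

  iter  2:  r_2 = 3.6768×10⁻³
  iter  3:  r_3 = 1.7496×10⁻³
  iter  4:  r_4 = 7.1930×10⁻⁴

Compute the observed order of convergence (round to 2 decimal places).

1.20

p ≈ ln(r_4/r_3) / ln(r_3/r_2)
  = ln(7.1930×10⁻⁴/1.7496×10⁻³) / ln(1.7496×10⁻³/3.6768×10⁻³)
  = ln(0.411123) / ln(0.475849)
  = -0.88886 / -0.74265 ≈ 1.19688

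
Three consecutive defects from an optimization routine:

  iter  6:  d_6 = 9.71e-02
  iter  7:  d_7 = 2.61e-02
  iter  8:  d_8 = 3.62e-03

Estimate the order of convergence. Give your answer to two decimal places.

1.50

p ≈ ln(d_8/d_7) / ln(d_7/d_6)
  = ln(3.62e-03/2.61e-02) / ln(2.61e-02/9.71e-02)
  = ln(0.138697) / ln(0.268795)
  = -1.97546 / -1.31381 ≈ 1.50361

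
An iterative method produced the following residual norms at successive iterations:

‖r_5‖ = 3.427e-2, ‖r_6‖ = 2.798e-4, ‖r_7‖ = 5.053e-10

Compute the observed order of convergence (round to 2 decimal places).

p ≈ ln(‖r_7‖/‖r_6‖) / ln(‖r_6‖/‖r_5‖)
  = ln(5.053e-10/2.798e-4) / ln(2.798e-4/3.427e-2)
  = ln(1.80593e-06) / ln(0.00816458)
  = -13.22443 / -4.80795 ≈ 2.75053

2.75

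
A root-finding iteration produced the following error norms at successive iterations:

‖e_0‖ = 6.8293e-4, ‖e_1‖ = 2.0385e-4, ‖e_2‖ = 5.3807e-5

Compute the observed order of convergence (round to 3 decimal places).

1.102

p ≈ ln(‖e_2‖/‖e_1‖) / ln(‖e_1‖/‖e_0‖)
  = ln(5.3807e-5/2.0385e-4) / ln(2.0385e-4/6.8293e-4)
  = ln(0.263954) / ln(0.298493)
  = -1.331980 / -1.209009 ≈ 1.101712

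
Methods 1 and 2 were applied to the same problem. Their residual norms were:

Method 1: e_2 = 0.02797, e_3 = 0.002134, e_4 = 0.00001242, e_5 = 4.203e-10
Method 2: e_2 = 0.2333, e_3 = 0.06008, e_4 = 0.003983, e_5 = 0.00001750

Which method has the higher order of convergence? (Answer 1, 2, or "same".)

same

Method 1: p ≈ ln(4.203e-10/0.00001242)/ln(0.00001242/0.002134) ≈ 2.00.
Method 2: p ≈ ln(0.00001750/0.003983)/ln(0.003983/0.06008) ≈ 2.00.
Both orders ≈ 2.0 — effectively the same.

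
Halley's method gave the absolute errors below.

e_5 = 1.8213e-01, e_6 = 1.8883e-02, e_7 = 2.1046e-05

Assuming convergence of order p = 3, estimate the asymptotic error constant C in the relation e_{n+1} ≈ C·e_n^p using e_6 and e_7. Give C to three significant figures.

C ≈ e_7 / e_6^3
  = 2.1046e-05 / (1.8883e-02)^3
  = 2.1046e-05 / 6.73307e-06 ≈ 3.1258

3.13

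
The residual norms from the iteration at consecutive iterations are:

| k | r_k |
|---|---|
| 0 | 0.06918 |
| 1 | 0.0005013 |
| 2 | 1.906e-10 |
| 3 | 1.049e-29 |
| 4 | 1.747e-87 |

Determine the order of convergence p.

Consecutive ratios: r_4/r_3 = 1.747e-87/1.049e-29 = 1.6654e-58, r_3/r_2 = 1.049e-29/1.906e-10 = 5.50367e-20.
p ≈ ln(1.6654e-58)/ln(5.50367e-20) = -133.0399/-44.3463 ≈ 3.00.
So the convergence is cubic (order 3).

3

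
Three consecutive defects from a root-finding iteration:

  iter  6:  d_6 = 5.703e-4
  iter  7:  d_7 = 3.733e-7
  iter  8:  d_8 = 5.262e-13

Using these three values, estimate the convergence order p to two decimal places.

p ≈ ln(d_8/d_7) / ln(d_7/d_6)
  = ln(5.262e-13/3.733e-7) / ln(3.733e-7/5.703e-4)
  = ln(1.40959e-06) / ln(0.000654568)
  = -13.47221 / -7.33154 ≈ 1.83757

1.84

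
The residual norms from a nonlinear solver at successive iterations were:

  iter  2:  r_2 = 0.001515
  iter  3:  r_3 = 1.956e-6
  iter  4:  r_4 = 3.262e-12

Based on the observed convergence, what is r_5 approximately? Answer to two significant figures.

First estimate the order: p ≈ ln(r_4/r_3) / ln(r_3/r_2) = ln(3.262e-12/1.956e-6)/ln(1.956e-6/0.001515) = ln(1.66769e-06)/ln(0.00129109) ≈ 1.9999.
Then r_5 ≈ r_4·(r_4/r_3)^p = 3.262e-12·(1.66769e-06)^1.9999 = 3.262e-12·2.78489e-12 ≈ 9.084e-24.

9.1e-24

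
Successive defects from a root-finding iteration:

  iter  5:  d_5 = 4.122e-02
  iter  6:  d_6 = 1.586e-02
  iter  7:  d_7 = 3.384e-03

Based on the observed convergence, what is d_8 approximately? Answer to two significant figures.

2.8e-4

First estimate the order: p ≈ ln(d_7/d_6) / ln(d_6/d_5) = ln(3.384e-03/1.586e-02)/ln(1.586e-02/4.122e-02) = ln(0.213367)/ln(0.384765) ≈ 1.6173.
Then d_8 ≈ d_7·(d_7/d_6)^p = 3.384e-03·(0.213367)^1.6173 = 3.384e-03·0.0822238 ≈ 0.0002782.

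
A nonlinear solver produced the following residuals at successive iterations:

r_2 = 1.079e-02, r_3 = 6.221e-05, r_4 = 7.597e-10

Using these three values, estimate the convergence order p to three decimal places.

2.194

p ≈ ln(r_4/r_3) / ln(r_3/r_2)
  = ln(7.597e-10/6.221e-05) / ln(6.221e-05/1.079e-02)
  = ln(1.22119e-05) / ln(0.00576552)
  = -11.313100 / -5.155860 ≈ 2.194222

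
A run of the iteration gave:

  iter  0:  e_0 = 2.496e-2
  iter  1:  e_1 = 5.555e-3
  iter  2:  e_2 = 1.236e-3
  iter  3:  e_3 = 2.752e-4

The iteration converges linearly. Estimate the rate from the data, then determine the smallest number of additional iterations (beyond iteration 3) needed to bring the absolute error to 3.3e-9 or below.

8

Rate ρ ≈ e_3/e_2 = 2.752e-4/1.236e-3 = 0.2227.
After j more steps, e_{3+j} ≈ 2.752e-4·ρ^j; need ρ^j ≤ 3.3e-9/2.752e-4 = 1.19913e-05.
j ≥ ln(1.19913e-05)/ln(0.2227) = -11.3313/-1.50193 = 7.544.
So 8 more iterations are needed.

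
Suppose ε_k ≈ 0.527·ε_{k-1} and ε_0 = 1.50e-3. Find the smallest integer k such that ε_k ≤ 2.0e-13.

After k steps, ε_k ≈ 1.50e-3·0.527^k.
Need 0.527^k ≤ 2.0e-13/1.50e-3 = 1.33333e-10.
k ≥ ln(1.33333e-10)/ln(0.527) = -22.7382/-0.64055 = 35.498.
Smallest integer k = 36.

36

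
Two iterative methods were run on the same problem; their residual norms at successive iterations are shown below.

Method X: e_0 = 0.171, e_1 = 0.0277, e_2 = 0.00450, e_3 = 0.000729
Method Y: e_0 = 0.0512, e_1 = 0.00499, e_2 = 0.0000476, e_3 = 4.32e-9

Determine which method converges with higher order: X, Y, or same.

Y

Method X: p ≈ ln(0.000729/0.00450)/ln(0.00450/0.0277) ≈ 1.00.
Method Y: p ≈ ln(4.32e-9/0.0000476)/ln(0.0000476/0.00499) ≈ 2.00.
Method Y has the higher order (≈2.0 vs ≈1.0).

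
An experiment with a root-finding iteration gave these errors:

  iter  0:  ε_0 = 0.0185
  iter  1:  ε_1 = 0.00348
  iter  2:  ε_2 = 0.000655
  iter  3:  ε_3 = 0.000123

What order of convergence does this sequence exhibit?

1

Consecutive ratios: ε_3/ε_2 = 0.000123/0.000655 = 0.187786, ε_2/ε_1 = 0.000655/0.00348 = 0.188218.
p ≈ ln(0.187786)/ln(0.188218) = -1.6725/-1.6702 ≈ 1.00.
So the convergence is linear (order 1).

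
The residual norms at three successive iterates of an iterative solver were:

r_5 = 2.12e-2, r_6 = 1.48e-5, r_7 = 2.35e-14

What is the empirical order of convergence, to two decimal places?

2.79

p ≈ ln(r_7/r_6) / ln(r_6/r_5)
  = ln(2.35e-14/1.48e-5) / ln(1.48e-5/2.12e-2)
  = ln(1.58784e-09) / ln(0.000698113)
  = -20.26089 / -7.26713 ≈ 2.78802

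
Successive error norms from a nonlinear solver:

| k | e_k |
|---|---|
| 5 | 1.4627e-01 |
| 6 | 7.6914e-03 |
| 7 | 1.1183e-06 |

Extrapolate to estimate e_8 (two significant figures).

3.4e-18

First estimate the order: p ≈ ln(e_7/e_6) / ln(e_6/e_5) = ln(1.1183e-06/7.6914e-03)/ln(7.6914e-03/1.4627e-01) = ln(0.000145396)/ln(0.0525836) ≈ 3.0000.
Then e_8 ≈ e_7·(e_7/e_6)^p = 1.1183e-06·(0.000145396)^3.0000 = 1.1183e-06·3.07367e-12 ≈ 3.437e-18.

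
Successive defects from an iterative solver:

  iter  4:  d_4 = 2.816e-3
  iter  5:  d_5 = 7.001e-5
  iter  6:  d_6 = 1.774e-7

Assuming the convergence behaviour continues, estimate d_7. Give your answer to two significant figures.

1.1e-11

First estimate the order: p ≈ ln(d_6/d_5) / ln(d_5/d_4) = ln(1.774e-7/7.001e-5)/ln(7.001e-5/2.816e-3) = ln(0.00253392)/ln(0.0248615) ≈ 1.6181.
Then d_7 ≈ d_6·(d_6/d_5)^p = 1.774e-7·(0.00253392)^1.6181 = 1.774e-7·6.29618e-05 ≈ 1.117e-11.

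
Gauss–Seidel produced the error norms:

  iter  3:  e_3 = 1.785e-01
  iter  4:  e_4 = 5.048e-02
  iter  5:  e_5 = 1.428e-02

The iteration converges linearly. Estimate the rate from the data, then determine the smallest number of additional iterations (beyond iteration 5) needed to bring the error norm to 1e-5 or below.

Rate ρ ≈ e_5/e_4 = 1.428e-02/5.048e-02 = 0.2829.
After j more steps, e_{5+j} ≈ 1.428e-02·ρ^j; need ρ^j ≤ 1e-5/1.428e-02 = 0.00070028.
j ≥ ln(0.00070028)/ln(0.2829) = -7.2640/-1.26266 = 5.753.
So 6 more iterations are needed.

6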